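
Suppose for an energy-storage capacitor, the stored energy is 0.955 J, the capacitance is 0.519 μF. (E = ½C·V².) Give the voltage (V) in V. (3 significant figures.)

Rearranging E = ½C·V² for V: V = √(2E/C).
E = 0.955 J; C = 0.519 μF = 5.190×10^-7 F.
V = 1918 V  (the unit combination reduces to kg·m²/(A·s³) = V)

1920 V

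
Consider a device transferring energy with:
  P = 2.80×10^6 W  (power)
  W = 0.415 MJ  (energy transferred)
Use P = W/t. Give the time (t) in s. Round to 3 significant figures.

Rearranging P = W/t for t: t = W/P.
P = 2.80×10^6 W; W = 0.415 MJ = 4.150×10^5 J.
t = 0.1482 s

0.148 s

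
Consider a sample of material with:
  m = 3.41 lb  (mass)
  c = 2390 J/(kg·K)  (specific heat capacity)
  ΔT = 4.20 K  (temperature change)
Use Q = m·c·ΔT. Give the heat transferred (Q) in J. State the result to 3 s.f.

15500 J

Q is given directly by: Q = mcΔT.
m = 3.41 lb = 1.547 kg; c = 2390 J/(kg·K); ΔT = 4.20 K.
Q = 15526 J  (the unit combination reduces to kg·m²/s² = J)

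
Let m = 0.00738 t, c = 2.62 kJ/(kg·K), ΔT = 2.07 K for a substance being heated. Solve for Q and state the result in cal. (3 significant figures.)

9570 cal

Directly: Q = mcΔT.
m = 0.00738 t = 7.380 kg; c = 2.62 kJ/(kg·K) = 2620 J/(kg·K); ΔT = 2.07 K.
Q = 40025 J
40025 J × (1 cal / 4.184 J) = 9566 cal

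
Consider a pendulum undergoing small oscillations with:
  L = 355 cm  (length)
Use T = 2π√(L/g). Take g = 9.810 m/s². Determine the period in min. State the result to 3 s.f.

T is given directly by: T = 2π√(L/g).
L = 355 cm = 3.550 m; g = 9.810 m/s².
T = 3.780 s
3.780 s × (1 min / 60.00 s) = 0.06300 min

0.0630 min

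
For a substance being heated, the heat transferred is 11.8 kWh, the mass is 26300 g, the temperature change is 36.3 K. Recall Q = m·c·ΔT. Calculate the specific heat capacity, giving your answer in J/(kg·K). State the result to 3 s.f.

44500 J/(kg·K)

Rearranging Q = m·c·ΔT for c: c = Q/(m·ΔT).
Q = 11.8 kWh = 4.248×10^7 J; m = 26300 g = 26.30 kg; ΔT = 36.3 K.
c = 44496 J/(kg·K)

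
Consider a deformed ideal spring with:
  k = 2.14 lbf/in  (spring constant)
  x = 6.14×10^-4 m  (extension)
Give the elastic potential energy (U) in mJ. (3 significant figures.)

0.0706 mJ

U is given directly by: U = ½kx².
k = 2.14 lbf/in = 374.8 N/m; x = 6.14×10^-4 m.
U = 7.064×10^-5 J
7.064×10^-5 J × (1 mJ / 0.001000 J) = 0.07064 mJ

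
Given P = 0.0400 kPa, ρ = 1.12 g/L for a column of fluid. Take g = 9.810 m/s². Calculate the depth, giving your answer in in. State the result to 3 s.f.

Rearranging: h = P/(ρ·g).
P = 0.0400 kPa = 40.00 Pa; ρ = 1.12 g/L = 1.120 kg/m³; g = 9.810 m/s².
h = 3.641 m
3.641 m × (1 in / 0.02540 m) = 143.3 in

143 in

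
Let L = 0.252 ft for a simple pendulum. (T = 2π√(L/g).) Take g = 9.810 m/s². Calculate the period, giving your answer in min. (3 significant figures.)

Directly: T = 2π√(L/g).
L = 0.252 ft = 0.07681 m; g = 9.810 m/s².
T = 0.5560 s
0.5560 s × (1 min / 60.00 s) = 0.009266 min

0.00927 min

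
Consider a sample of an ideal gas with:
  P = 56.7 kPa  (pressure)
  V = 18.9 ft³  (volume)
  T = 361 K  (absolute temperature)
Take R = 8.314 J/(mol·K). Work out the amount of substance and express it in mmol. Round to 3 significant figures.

10100 mmol

From the ideal-gas law: n = PV/(RT).
P = 56.7 kPa = 56700 Pa; V = 18.9 ft³ = 0.5352 m³; T = 361 K; R = 8.314 J/(mol·K).
n = 10.11 mol
10.11 mol × (1 mmol / 0.001000 mol) = 10110 mmol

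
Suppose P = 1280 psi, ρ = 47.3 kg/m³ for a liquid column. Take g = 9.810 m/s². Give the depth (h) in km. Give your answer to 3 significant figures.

19.0 km

Rearranging P = ρ·g·h for h: h = P/(ρ·g).
P = 1280 psi = 8.825×10^6 Pa; ρ = 47.3 kg/m³; g = 9.810 m/s².
h = 19019 m
19019 m × (1 km / 1000 m) = 19.02 km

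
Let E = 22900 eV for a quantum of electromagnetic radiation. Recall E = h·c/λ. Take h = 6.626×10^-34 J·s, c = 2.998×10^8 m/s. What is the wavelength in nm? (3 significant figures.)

0.0541 nm

Rearranging E = h·c/λ for λ: λ = hc/E.
E = 22900 eV = 3.669×10^-15 J; h = 6.626×10^-34 J·s; c = 2.998×10^8 m/s.
λ = 5.414×10^-11 m
5.414×10^-11 m × (1 nm / 1.000×10^-9 m) = 0.05414 nm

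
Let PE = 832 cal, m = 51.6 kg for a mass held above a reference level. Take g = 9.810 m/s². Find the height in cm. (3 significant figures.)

688 cm

Rearranging PE = m·g·h for h: h = PE/(m·g).
PE = 832 cal = 3481 J; m = 51.6 kg; g = 9.810 m/s².
h = 6.877 m
6.877 m × (1 cm / 0.01000 m) = 687.7 cm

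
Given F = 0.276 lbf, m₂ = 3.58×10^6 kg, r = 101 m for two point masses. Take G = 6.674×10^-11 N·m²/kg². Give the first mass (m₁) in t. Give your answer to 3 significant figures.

52400 t

From Newton's law of gravitation: m₁ = F·r²/(G·m₂).
F = 0.276 lbf = 1.228 N; m₂ = 3.58×10^6 kg; r = 101 m; G = 6.674×10^-11 N·m²/kg².
m₁ = 5.242×10^7 kg
5.242×10^7 kg × (1 t / 1000 kg) = 52417 t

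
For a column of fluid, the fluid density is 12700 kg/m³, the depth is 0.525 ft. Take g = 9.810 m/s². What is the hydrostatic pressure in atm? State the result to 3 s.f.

0.197 atm

P is given directly by: P = ρgh.
ρ = 12700 kg/m³; h = 0.525 ft = 0.1600 m; g = 9.810 m/s².
P = 19936 Pa  (the unit combination reduces to kg/(m·s²) = Pa)
19936 Pa × (1 atm / 1.013×10^5 Pa) = 0.1968 atm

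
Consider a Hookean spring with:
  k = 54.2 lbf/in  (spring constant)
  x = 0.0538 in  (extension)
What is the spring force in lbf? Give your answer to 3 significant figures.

2.92 lbf

Directly: F = kx.
k = 54.2 lbf/in = 9492 N/m; x = 0.0538 in = 0.001367 m.
F = 12.97 N  (the unit combination reduces to kg·m/s² = N)
12.97 N × (1 lbf / 4.448 N) = 2.916 lbf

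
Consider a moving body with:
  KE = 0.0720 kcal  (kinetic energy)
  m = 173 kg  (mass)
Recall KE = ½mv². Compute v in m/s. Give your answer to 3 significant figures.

Rearranging KE = ½mv² for v: v = √(2·KE/m).
KE = 0.0720 kcal = 301.2 J; m = 173 kg.
v = 1.866 m/s

1.87 m/s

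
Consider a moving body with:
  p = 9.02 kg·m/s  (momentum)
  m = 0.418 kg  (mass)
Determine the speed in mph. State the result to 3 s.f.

48.3 mph

Rearranging: v = p/m.
p = 9.02 kg·m/s; m = 0.418 kg.
v = 21.58 m/s
21.58 m/s × (1 mph / 0.4470 m/s) = 48.27 mph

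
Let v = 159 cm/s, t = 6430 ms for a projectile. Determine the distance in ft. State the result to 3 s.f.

Solving v = d/t for d: d = v·t.
v = 159 cm/s = 1.590 m/s; t = 6430 ms = 6.430 s.
d = 10.22 m
10.22 m × (1 ft / 0.3048 m) = 33.54 ft

33.5 ft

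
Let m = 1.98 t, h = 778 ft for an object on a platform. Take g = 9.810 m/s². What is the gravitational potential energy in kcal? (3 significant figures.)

1100 kcal

Directly: PE = mgh.
m = 1.98 t = 1980 kg; h = 778 ft = 237.1 m; g = 9.810 m/s².
PE = 4.606×10^6 J
4.606×10^6 J × (1 kcal / 4184 J) = 1101 kcal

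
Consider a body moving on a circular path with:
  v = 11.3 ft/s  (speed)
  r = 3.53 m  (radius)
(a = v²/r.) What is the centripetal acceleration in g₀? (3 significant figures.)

0.343 g₀

a is given directly by: a = v²/r.
v = 11.3 ft/s = 3.444 m/s; r = 3.53 m.
a = 3.361 m/s²
3.361 m/s² × (1 g₀ / 9.807 m/s²) = 0.3427 g₀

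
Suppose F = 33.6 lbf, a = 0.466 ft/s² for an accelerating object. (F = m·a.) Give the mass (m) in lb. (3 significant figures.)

2320 lb

Solving F = m·a for m: m = F/a.
F = 33.6 lbf = 149.5 N; a = 0.466 ft/s² = 0.1420 m/s².
m = 1052 kg
1052 kg × (1 lb / 0.4536 kg) = 2320 lb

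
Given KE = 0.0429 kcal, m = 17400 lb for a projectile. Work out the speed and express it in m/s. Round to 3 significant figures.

Rearranging KE = ½mv² for v: v = √(2·KE/m).
KE = 0.0429 kcal = 179.5 J; m = 17400 lb = 7893 kg.
v = 0.2133 m/s

0.213 m/s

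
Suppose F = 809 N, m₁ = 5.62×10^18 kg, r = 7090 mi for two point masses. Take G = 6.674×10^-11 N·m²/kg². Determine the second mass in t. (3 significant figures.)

Solving F = G·m₁·m₂/r² for m₂: m₂ = F·r²/(G·m₁).
F = 809 N; m₁ = 5.62×10^18 kg; r = 7090 mi = 1.141×10^7 m; G = 6.674×10^-11 N·m²/kg².
m₂ = 2.808×10^8 kg
2.808×10^8 kg × (1 t / 1000 kg) = 2.808×10^5 t

2.81×10^5 t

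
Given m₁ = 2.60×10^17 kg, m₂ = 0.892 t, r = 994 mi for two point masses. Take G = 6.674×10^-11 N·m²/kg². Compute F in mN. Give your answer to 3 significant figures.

From Newton's law of gravitation: F = Gm₁m₂/r².
m₁ = 2.60×10^17 kg; m₂ = 0.892 t = 892.0 kg; r = 994 mi = 1.600×10^6 m; G = 6.674×10^-11 N·m²/kg².
F = 0.006049 N  (the unit combination reduces to kg·m/s² = N)
0.006049 N × (1 mN / 0.001000 N) = 6.049 mN

6.05 mN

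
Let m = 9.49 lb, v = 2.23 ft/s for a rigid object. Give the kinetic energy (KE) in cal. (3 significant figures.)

Directly: KE = ½mv².
m = 9.49 lb = 4.305 kg; v = 2.23 ft/s = 0.6797 m/s.
KE = 0.9944 J
0.9944 J × (1 cal / 4.184 J) = 0.2377 cal

0.238 cal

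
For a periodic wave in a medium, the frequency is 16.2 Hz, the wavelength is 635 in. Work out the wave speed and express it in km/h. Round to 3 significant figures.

941 km/h

Directly: v = fλ.
f = 16.2 Hz; λ = 635 in = 16.13 m.
v = 261.3 m/s
261.3 m/s × (1 km/h / 0.2778 m/s) = 940.6 km/h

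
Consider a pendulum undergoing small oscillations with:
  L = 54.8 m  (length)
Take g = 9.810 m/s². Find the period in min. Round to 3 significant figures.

0.248 min

Directly: T = 2π√(L/g).
L = 54.8 m; g = 9.810 m/s².
T = 14.85 s
14.85 s × (1 min / 60.00 s) = 0.2475 min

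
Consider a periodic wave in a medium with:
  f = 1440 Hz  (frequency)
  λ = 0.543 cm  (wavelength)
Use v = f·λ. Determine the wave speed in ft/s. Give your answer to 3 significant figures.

Directly: v = fλ.
f = 1440 Hz; λ = 0.543 cm = 0.005430 m.
v = 7.819 m/s
7.819 m/s × (1 ft/s / 0.3048 m/s) = 25.65 ft/s

25.7 ft/s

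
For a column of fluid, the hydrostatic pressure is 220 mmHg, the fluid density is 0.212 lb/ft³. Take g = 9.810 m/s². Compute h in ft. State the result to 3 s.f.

Rearranging: h = P/(ρ·g).
P = 220 mmHg = 29331 Pa; ρ = 0.212 lb/ft³ = 3.396 kg/m³; g = 9.810 m/s².
h = 880.4 m
880.4 m × (1 ft / 0.3048 m) = 2889 ft

2890 ft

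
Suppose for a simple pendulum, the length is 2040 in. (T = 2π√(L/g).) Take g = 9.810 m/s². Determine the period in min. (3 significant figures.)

T is given directly by: T = 2π√(L/g).
L = 2040 in = 51.82 m; g = 9.810 m/s².
T = 14.44 s
14.44 s × (1 min / 60.00 s) = 0.2407 min

0.241 min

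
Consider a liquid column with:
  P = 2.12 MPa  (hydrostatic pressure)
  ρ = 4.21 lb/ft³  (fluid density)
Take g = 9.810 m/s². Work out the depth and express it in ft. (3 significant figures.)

Rearranging: h = P/(ρ·g).
P = 2.12 MPa = 2.120×10^6 Pa; ρ = 4.21 lb/ft³ = 67.44 kg/m³; g = 9.810 m/s².
h = 3205 m
3205 m × (1 ft / 0.3048 m) = 10514 ft

10500 ft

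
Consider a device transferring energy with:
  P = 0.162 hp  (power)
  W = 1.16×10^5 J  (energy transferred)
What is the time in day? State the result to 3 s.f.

0.0111 day

Solving P = W/t for t: t = W/P.
P = 0.162 hp = 120.8 W; W = 1.16×10^5 J.
t = 960.2 s
960.2 s × (1 day / 86400 s) = 0.01111 day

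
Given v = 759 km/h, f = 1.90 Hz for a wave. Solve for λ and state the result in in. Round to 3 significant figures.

Rearranging: λ = v/f.
v = 759 km/h = 210.8 m/s; f = 1.90 Hz.
λ = 111.0 m
111.0 m × (1 in / 0.02540 m) = 4369 in

4370 in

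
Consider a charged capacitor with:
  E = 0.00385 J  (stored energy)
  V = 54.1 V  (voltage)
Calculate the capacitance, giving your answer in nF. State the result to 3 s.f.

Rearranging E = ½C·V² for C: C = 2E/V².
E = 0.00385 J; V = 54.1 V.
C = 2.631×10^-6 F
2.631×10^-6 F × (1 nF / 1.000×10^-9 F) = 2631 nF

2630 nF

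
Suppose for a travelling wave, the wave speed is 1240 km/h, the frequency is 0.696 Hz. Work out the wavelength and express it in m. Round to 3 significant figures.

Rearranging: λ = v/f.
v = 1240 km/h = 344.4 m/s; f = 0.696 Hz.
λ = 494.9 m

495 m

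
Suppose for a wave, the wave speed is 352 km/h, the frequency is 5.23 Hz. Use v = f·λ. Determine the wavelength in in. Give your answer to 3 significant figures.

Rearranging v = f·λ for λ: λ = v/f.
v = 352 km/h = 97.78 m/s; f = 5.23 Hz.
λ = 18.70 m
18.70 m × (1 in / 0.02540 m) = 736.0 in

736 in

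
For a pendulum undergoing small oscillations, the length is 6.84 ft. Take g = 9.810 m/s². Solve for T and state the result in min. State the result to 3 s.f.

0.0483 min

Directly: T = 2π√(L/g).
L = 6.84 ft = 2.085 m; g = 9.810 m/s².
T = 2.897 s
2.897 s × (1 min / 60.00 s) = 0.04828 min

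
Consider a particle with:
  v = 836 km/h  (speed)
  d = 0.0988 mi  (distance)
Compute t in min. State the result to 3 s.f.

Rearranging v = d/t for t: t = d/v.
v = 836 km/h = 232.2 m/s; d = 0.0988 mi = 159.0 m.
t = 0.6847 s
0.6847 s × (1 min / 60.00 s) = 0.01141 min

0.0114 min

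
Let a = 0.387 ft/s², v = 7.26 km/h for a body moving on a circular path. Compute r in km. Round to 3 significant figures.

0.0345 km

Rearranging a = v²/r for r: r = v²/a.
a = 0.387 ft/s² = 0.1180 m/s²; v = 7.26 km/h = 2.017 m/s.
r = 34.48 m
34.48 m × (1 km / 1000 m) = 0.03448 km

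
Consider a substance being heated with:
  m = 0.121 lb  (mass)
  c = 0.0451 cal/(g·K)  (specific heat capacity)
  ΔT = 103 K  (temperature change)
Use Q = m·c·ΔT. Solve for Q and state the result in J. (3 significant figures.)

Directly: Q = mcΔT.
m = 0.121 lb = 0.05488 kg; c = 0.0451 cal/(g·K) = 188.7 J/(kg·K); ΔT = 103 K.
Q = 1067 J  (the unit combination reduces to kg·m²/s² = J)

1070 J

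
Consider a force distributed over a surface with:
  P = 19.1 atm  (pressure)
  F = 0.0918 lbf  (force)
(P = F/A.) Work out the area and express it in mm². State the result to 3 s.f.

0.211 mm²

Rearranging: A = F/P.
P = 19.1 atm = 1.935×10^6 Pa; F = 0.0918 lbf = 0.4083 N.
A = 2.110×10^-7 m²
2.110×10^-7 m² × (1 mm² / 1.000×10^-6 m²) = 0.2110 mm²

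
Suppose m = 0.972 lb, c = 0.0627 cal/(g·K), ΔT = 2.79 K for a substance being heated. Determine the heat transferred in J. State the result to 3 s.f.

Directly: Q = mcΔT.
m = 0.972 lb = 0.4409 kg; c = 0.0627 cal/(g·K) = 262.3 J/(kg·K); ΔT = 2.79 K.
Q = 322.7 J

323 J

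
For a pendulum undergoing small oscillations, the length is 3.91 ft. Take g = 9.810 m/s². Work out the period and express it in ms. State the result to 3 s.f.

2190 ms

T is given directly by: T = 2π√(L/g).
L = 3.91 ft = 1.192 m; g = 9.810 m/s².
T = 2.190 s
2.190 s × (1 ms / 0.001000 s) = 2190 ms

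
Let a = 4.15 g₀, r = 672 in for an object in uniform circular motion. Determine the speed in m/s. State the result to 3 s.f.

Rearranging: v = √(a·r).
a = 4.15 g₀ = 40.70 m/s²; r = 672 in = 17.07 m.
v = 26.36 m/s

26.4 m/s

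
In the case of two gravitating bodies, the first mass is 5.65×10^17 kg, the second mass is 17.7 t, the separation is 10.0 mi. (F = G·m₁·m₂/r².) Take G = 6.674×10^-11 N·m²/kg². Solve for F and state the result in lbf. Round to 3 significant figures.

From Newton's law of gravitation: F = Gm₁m₂/r².
m₁ = 5.65×10^17 kg; m₂ = 17.7 t = 17700 kg; r = 10.0 mi = 16093 m; G = 6.674×10^-11 N·m²/kg².
F = 2577 N
2577 N × (1 lbf / 4.448 N) = 579.3 lbf

579 lbf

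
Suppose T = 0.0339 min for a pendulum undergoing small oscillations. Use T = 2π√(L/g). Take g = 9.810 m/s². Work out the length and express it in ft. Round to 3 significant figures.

3.37 ft

Rearranging: L = g·(T/2π)².
T = 0.0339 min = 2.034 s; g = 9.810 m/s².
L = 1.028 m
1.028 m × (1 ft / 0.3048 m) = 3.373 ft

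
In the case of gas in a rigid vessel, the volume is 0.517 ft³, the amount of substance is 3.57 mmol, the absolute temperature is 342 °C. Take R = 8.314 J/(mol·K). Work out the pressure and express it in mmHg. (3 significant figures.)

9.35 mmHg

Directly: P = nRT/V.
V = 0.517 ft³ = 0.01464 m³; n = 3.57 mmol = 0.003570 mol; T = 342 °C = 615.1 K; R = 8.314 J/(mol·K).
P = 1247 Pa
1247 Pa × (1 mmHg / 133.3 Pa) = 9.355 mmHg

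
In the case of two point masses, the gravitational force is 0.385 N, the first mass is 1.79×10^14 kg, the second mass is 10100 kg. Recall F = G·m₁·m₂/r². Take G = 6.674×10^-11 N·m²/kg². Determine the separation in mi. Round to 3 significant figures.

11.0 mi

From Newton's law of gravitation: r = √(G·m₁m₂/F).
F = 0.385 N; m₁ = 1.79×10^14 kg; m₂ = 10100 kg; G = 6.674×10^-11 N·m²/kg².
r = 17703 m
17703 m × (1 mi / 1609 m) = 11.00 mi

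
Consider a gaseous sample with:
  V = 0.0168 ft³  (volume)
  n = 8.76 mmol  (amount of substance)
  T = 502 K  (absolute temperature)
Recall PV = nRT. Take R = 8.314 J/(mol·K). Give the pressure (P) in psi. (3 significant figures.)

P is given directly by: P = nRT/V.
V = 0.0168 ft³ = 4.757×10^-4 m³; n = 8.76 mmol = 0.008760 mol; T = 502 K; R = 8.314 J/(mol·K).
P = 76854 Pa
76854 Pa × (1 psi / 6895 Pa) = 11.15 psi

11.1 psi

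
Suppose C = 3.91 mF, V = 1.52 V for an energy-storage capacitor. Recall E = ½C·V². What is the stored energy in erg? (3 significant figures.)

Directly: E = ½CV².
C = 3.91 mF = 0.003910 F; V = 1.52 V.
E = 0.004517 J
0.004517 J × (1 erg / 1.000×10^-7 J) = 45168 erg

45200 erg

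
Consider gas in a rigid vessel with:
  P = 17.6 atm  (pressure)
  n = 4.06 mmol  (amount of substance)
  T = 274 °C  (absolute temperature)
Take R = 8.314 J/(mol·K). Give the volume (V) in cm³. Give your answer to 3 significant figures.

10.4 cm³

From the ideal-gas law: V = nRT/P.
P = 17.6 atm = 1.783×10^6 Pa; n = 4.06 mmol = 0.004060 mol; T = 274 °C = 547.1 K; R = 8.314 J/(mol·K).
V = 1.036×10^-5 m³
1.036×10^-5 m³ × (1 cm³ / 1.000×10^-6 m³) = 10.36 cm³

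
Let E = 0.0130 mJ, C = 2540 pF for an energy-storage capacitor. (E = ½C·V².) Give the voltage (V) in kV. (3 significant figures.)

Solving E = ½C·V² for V: V = √(2E/C).
E = 0.0130 mJ = 1.300×10^-5 J; C = 2540 pF = 2.540×10^-9 F.
V = 101.2 V
101.2 V × (1 kV / 1000 V) = 0.1012 kV

0.101 kV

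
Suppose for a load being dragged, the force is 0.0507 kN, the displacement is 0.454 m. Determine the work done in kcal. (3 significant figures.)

0.00550 kcal

Directly: W = F·d.
F = 0.0507 kN = 50.70 N; d = 0.454 m.
W = 23.02 J
23.02 J × (1 kcal / 4184 J) = 0.005501 kcal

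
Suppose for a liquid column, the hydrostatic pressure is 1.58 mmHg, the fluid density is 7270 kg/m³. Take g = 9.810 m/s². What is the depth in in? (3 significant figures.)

0.116 in

Rearranging P = ρ·g·h for h: h = P/(ρ·g).
P = 1.58 mmHg = 210.6 Pa; ρ = 7270 kg/m³; g = 9.810 m/s².
h = 0.002954 m
0.002954 m × (1 in / 0.02540 m) = 0.1163 in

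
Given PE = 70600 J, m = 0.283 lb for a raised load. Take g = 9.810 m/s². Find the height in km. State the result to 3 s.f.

Rearranging: h = PE/(m·g).
PE = 70600 J; m = 0.283 lb = 0.1284 kg; g = 9.810 m/s².
h = 56064 m
56064 m × (1 km / 1000 m) = 56.06 km

56.1 km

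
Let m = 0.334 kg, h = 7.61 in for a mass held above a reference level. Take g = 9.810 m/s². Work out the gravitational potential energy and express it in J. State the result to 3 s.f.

Directly: PE = mgh.
m = 0.334 kg; h = 7.61 in = 0.1933 m; g = 9.810 m/s².
PE = 0.6333 J  (the unit combination reduces to kg·m²/s² = J)

0.633 J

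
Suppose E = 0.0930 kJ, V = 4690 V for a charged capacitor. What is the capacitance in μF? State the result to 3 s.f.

8.46 μF

Solving E = ½C·V² for C: C = 2E/V².
E = 0.0930 kJ = 93.00 J; V = 4690 V.
C = 8.456×10^-6 F
8.456×10^-6 F × (1 μF / 1.000×10^-6 F) = 8.456 μF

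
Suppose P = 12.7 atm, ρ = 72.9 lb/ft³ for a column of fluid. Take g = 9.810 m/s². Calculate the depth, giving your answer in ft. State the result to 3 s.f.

369 ft

Rearranging P = ρ·g·h for h: h = P/(ρ·g).
P = 12.7 atm = 1.287×10^6 Pa; ρ = 72.9 lb/ft³ = 1168 kg/m³; g = 9.810 m/s².
h = 112.3 m
112.3 m × (1 ft / 0.3048 m) = 368.5 ft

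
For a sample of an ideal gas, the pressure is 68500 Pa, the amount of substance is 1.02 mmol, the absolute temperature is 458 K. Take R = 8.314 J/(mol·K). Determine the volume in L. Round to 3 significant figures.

0.0567 L

From the ideal-gas law: V = nRT/P.
P = 68500 Pa; n = 1.02 mmol = 0.001020 mol; T = 458 K; R = 8.314 J/(mol·K).
V = 5.670×10^-5 m³
5.670×10^-5 m³ × (1 L / 0.001000 m³) = 0.05670 L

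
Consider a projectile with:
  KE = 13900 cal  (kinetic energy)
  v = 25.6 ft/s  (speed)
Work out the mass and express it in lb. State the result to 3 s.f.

4210 lb

Solving KE = ½mv² for m: m = 2·KE/v².
KE = 13900 cal = 58158 J; v = 25.6 ft/s = 7.803 m/s.
m = 1910 kg
1910 kg × (1 lb / 0.4536 kg) = 4212 lb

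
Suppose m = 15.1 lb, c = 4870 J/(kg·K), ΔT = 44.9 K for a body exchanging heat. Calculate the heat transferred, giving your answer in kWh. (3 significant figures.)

Q is given directly by: Q = mcΔT.
m = 15.1 lb = 6.849 kg; c = 4870 J/(kg·K); ΔT = 44.9 K.
Q = 1.498×10^6 J  (the unit combination reduces to kg·m²/s² = J)
1.498×10^6 J × (1 kWh / 3.600×10^6 J) = 0.4160 kWh

0.416 kWh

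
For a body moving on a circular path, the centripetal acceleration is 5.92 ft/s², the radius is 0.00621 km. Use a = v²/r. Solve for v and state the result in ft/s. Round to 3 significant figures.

11.0 ft/s

Solving a = v²/r for v: v = √(a·r).
a = 5.92 ft/s² = 1.804 m/s²; r = 0.00621 km = 6.210 m.
v = 3.347 m/s
3.347 m/s × (1 ft/s / 0.3048 m/s) = 10.98 ft/s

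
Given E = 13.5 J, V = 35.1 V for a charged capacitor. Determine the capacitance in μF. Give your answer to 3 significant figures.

Solving E = ½C·V² for C: C = 2E/V².
E = 13.5 J; V = 35.1 V.
C = 0.02192 F
0.02192 F × (1 μF / 1.000×10^-6 F) = 21915 μF

21900 μF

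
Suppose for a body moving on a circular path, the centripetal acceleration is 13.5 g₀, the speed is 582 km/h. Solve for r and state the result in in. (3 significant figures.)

Solving a = v²/r for r: r = v²/a.
a = 13.5 g₀ = 132.4 m/s²; v = 582 km/h = 161.7 m/s.
r = 197.4 m
197.4 m × (1 in / 0.02540 m) = 7772 in

7770 in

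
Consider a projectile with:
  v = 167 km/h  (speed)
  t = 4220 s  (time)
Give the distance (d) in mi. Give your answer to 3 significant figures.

Rearranging: d = v·t.
v = 167 km/h = 46.39 m/s; t = 4220 s.
d = 1.958×10^5 m
1.958×10^5 m × (1 mi / 1609 m) = 121.6 mi

122 mi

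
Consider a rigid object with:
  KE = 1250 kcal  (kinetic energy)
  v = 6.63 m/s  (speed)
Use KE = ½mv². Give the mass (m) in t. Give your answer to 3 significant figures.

Rearranging: m = 2·KE/v².
KE = 1250 kcal = 5.230×10^6 J; v = 6.63 m/s.
m = 2.380×10^5 kg
2.380×10^5 kg × (1 t / 1000 kg) = 238.0 t

238 t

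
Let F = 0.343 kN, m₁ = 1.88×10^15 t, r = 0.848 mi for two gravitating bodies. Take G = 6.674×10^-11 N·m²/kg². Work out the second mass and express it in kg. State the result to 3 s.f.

Rearranging: m₂ = F·r²/(G·m₁).
F = 0.343 kN = 343.0 N; m₁ = 1.88×10^15 t = 1.880×10^18 kg; r = 0.848 mi = 1365 m; G = 6.674×10^-11 N·m²/kg².
m₂ = 5.091 kg

5.09 kg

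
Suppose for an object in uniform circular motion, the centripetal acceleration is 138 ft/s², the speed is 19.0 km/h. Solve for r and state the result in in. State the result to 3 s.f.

Rearranging: r = v²/a.
a = 138 ft/s² = 42.06 m/s²; v = 19.0 km/h = 5.278 m/s.
r = 0.6622 m
0.6622 m × (1 in / 0.02540 m) = 26.07 in

26.1 in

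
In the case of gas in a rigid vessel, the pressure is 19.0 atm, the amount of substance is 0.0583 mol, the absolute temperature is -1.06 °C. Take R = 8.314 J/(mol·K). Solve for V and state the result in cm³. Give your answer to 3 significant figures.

From the ideal-gas law: V = nRT/P.
P = 19.0 atm = 1.925×10^6 Pa; n = 0.0583 mol; T = -1.06 °C = 272.1 K; R = 8.314 J/(mol·K).
V = 6.850×10^-5 m³
6.850×10^-5 m³ × (1 cm³ / 1.000×10^-6 m³) = 68.50 cm³

68.5 cm³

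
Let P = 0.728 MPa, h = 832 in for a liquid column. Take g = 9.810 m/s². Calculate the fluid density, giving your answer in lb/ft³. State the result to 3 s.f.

Rearranging: ρ = P/(g·h).
P = 0.728 MPa = 7.280×10^5 Pa; h = 832 in = 21.13 m; g = 9.810 m/s².
ρ = 3512 kg/m³
3512 kg/m³ × (1 lb/ft³ / 16.02 kg/m³) = 219.2 lb/ft³

219 lb/ft³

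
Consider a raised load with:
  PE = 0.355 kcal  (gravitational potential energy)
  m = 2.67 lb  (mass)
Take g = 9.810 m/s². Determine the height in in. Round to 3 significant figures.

4920 in

Rearranging: h = PE/(m·g).
PE = 0.355 kcal = 1485 J; m = 2.67 lb = 1.211 kg; g = 9.810 m/s².
h = 125.0 m
125.0 m × (1 in / 0.02540 m) = 4922 in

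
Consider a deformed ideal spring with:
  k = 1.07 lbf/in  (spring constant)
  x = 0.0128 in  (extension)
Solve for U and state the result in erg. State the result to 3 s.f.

99.0 erg

U is given directly by: U = ½kx².
k = 1.07 lbf/in = 187.4 N/m; x = 0.0128 in = 3.251×10^-4 m.
U = 9.904×10^-6 J
9.904×10^-6 J × (1 erg / 1.000×10^-7 J) = 99.04 erg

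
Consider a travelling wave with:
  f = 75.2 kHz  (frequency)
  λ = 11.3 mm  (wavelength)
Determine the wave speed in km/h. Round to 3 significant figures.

Directly: v = fλ.
f = 75.2 kHz = 75200 Hz; λ = 11.3 mm = 0.01130 m.
v = 849.8 m/s
849.8 m/s × (1 km/h / 0.2778 m/s) = 3059 km/h

3060 km/h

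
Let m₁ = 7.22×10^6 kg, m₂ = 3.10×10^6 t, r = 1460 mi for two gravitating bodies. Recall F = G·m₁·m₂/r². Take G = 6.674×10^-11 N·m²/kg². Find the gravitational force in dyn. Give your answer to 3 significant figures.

0.0271 dyn

F is given directly by: F = Gm₁m₂/r².
m₁ = 7.22×10^6 kg; m₂ = 3.10×10^6 t = 3.100×10^9 kg; r = 1460 mi = 2.350×10^6 m; G = 6.674×10^-11 N·m²/kg².
F = 2.706×10^-7 N
2.706×10^-7 N × (1 dyn / 1.000×10^-5 N) = 0.02706 dyn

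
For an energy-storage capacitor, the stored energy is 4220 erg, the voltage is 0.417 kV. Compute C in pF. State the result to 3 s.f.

4850 pF

Solving E = ½C·V² for C: C = 2E/V².
E = 4220 erg = 4.220×10^-4 J; V = 0.417 kV = 417.0 V.
C = 4.854×10^-9 F
4.854×10^-9 F × (1 pF / 1.000×10^-12 F) = 4854 pF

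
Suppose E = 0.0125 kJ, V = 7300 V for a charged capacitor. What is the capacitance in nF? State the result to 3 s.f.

Rearranging: C = 2E/V².
E = 0.0125 kJ = 12.50 J; V = 7300 V.
C = 4.691×10^-7 F
4.691×10^-7 F × (1 nF / 1.000×10^-9 F) = 469.1 nF

469 nF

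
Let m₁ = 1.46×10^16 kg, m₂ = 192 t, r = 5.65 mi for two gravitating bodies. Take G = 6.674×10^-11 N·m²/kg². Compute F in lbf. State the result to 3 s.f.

509 lbf

Directly: F = Gm₁m₂/r².
m₁ = 1.46×10^16 kg; m₂ = 192 t = 1.920×10^5 kg; r = 5.65 mi = 9093 m; G = 6.674×10^-11 N·m²/kg².
F = 2263 N
2263 N × (1 lbf / 4.448 N) = 508.7 lbf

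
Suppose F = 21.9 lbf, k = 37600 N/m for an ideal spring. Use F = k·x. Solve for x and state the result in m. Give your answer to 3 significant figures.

0.00259 m

Rearranging: x = F/k.
F = 21.9 lbf = 97.42 N; k = 37600 N/m.
x = 0.002591 m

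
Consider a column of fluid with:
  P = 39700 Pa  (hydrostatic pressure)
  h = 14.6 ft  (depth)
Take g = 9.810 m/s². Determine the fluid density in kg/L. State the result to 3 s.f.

Rearranging: ρ = P/(g·h).
P = 39700 Pa; h = 14.6 ft = 4.450 m; g = 9.810 m/s².
ρ = 909.4 kg/m³
909.4 kg/m³ × (1 kg/L / 1000 kg/m³) = 0.9094 kg/L

0.909 kg/L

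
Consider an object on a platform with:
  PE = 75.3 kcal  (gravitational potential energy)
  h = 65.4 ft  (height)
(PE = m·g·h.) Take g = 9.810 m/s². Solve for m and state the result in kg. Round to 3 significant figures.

Solving PE = m·g·h for m: m = PE/(g·h).
PE = 75.3 kcal = 3.151×10^5 J; h = 65.4 ft = 19.93 m; g = 9.810 m/s².
m = 1611 kg

1610 kg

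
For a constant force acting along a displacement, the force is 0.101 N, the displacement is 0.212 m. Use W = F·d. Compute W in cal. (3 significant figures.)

0.00512 cal

W is given directly by: W = F·d.
F = 0.101 N; d = 0.212 m.
W = 0.02141 J
0.02141 J × (1 cal / 4.184 J) = 0.005118 cal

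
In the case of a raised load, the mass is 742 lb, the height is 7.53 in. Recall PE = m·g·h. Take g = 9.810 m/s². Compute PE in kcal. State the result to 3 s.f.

0.151 kcal

PE is given directly by: PE = mgh.
m = 742 lb = 336.6 kg; h = 7.53 in = 0.1913 m; g = 9.810 m/s².
PE = 631.5 J
631.5 J × (1 kcal / 4184 J) = 0.1509 kcal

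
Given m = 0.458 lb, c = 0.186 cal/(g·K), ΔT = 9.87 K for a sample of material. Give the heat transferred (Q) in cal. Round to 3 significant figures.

381 cal

Directly: Q = mcΔT.
m = 0.458 lb = 0.2077 kg; c = 0.186 cal/(g·K) = 778.2 J/(kg·K); ΔT = 9.87 K.
Q = 1596 J
1596 J × (1 cal / 4.184 J) = 381.4 cal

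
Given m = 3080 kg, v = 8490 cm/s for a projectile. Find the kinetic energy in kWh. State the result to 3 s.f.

Directly: KE = ½mv².
m = 3080 kg; v = 8490 cm/s = 84.90 m/s.
KE = 1.110×10^7 J
1.110×10^7 J × (1 kWh / 3.600×10^6 J) = 3.083 kWh

3.08 kWh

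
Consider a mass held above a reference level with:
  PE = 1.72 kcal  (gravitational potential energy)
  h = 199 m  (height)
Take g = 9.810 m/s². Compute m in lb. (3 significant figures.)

8.13 lb

Solving PE = m·g·h for m: m = PE/(g·h).
PE = 1.72 kcal = 7196 J; h = 199 m; g = 9.810 m/s².
m = 3.686 kg
3.686 kg × (1 lb / 0.4536 kg) = 8.127 lb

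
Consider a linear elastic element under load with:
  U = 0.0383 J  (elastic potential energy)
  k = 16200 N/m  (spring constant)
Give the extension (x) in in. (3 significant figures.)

Rearranging: x = √(2U/k).
U = 0.0383 J; k = 16200 N/m.
x = 0.002174 m
0.002174 m × (1 in / 0.02540 m) = 0.08561 in

0.0856 in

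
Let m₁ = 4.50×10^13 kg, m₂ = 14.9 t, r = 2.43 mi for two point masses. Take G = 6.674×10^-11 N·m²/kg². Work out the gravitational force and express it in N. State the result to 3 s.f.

F is given directly by: F = Gm₁m₂/r².
m₁ = 4.50×10^13 kg; m₂ = 14.9 t = 14900 kg; r = 2.43 mi = 3911 m; G = 6.674×10^-11 N·m²/kg².
F = 2.926 N

2.93 N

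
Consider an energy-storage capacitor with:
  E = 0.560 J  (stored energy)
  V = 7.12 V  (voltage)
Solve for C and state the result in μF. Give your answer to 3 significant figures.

22100 μF

Rearranging: C = 2E/V².
E = 0.560 J; V = 7.12 V.
C = 0.02209 F
0.02209 F × (1 μF / 1.000×10^-6 F) = 22093 μF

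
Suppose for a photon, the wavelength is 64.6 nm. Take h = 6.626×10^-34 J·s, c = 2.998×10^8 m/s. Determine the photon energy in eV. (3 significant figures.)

19.2 eV

Directly: E = hc/λ.
λ = 64.6 nm = 6.460×10^-8 m; h = 6.626×10^-34 J·s; c = 2.998×10^8 m/s.
E = 3.075×10^-18 J
3.075×10^-18 J × (1 eV / 1.602×10^-19 J) = 19.19 eV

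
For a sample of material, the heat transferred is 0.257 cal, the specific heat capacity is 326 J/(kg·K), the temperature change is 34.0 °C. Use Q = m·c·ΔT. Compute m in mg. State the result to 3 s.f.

97.0 mg

Rearranging Q = m·c·ΔT for m: m = Q/(c·ΔT).
Q = 0.257 cal = 1.075 J; c = 326 J/(kg·K); ΔT = 34.0 °C = 34.00 K.
m = 9.701×10^-5 kg
9.701×10^-5 kg × (1 mg / 1.000×10^-6 kg) = 97.01 mg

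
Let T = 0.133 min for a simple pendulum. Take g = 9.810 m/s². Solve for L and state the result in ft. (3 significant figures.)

51.9 ft

Rearranging T = 2π√(L/g) for L: L = g·(T/2π)².
T = 0.133 min = 7.980 s; g = 9.810 m/s².
L = 15.82 m
15.82 m × (1 ft / 0.3048 m) = 51.92 ft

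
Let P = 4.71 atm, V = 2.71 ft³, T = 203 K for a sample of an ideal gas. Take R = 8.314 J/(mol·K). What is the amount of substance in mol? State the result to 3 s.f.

From the ideal-gas law: n = PV/(RT).
P = 4.71 atm = 4.772×10^5 Pa; V = 2.71 ft³ = 0.07674 m³; T = 203 K; R = 8.314 J/(mol·K).
n = 21.70 mol

21.7 mol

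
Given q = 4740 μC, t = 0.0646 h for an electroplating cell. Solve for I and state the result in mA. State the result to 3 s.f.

Solving q = I·t for I: I = q/t.
q = 4740 μC = 0.004740 C; t = 0.0646 h = 232.6 s.
I = 2.038×10^-5 A
2.038×10^-5 A × (1 mA / 0.001000 A) = 0.02038 mA

0.0204 mA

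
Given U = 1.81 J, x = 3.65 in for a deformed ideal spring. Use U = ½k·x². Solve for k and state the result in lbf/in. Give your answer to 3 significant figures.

Solving U = ½k·x² for k: k = 2U/x².
U = 1.81 J; x = 3.65 in = 0.09271 m.
k = 421.2 N/m
421.2 N/m × (1 lbf/in / 175.1 N/m) = 2.405 lbf/in

2.40 lbf/in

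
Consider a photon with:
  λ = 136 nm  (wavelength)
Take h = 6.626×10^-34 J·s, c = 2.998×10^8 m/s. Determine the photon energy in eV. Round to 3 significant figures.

E is given directly by: E = hc/λ.
λ = 136 nm = 1.360×10^-7 m; h = 6.626×10^-34 J·s; c = 2.998×10^8 m/s.
E = 1.461×10^-18 J
1.461×10^-18 J × (1 eV / 1.602×10^-19 J) = 9.117 eV

9.12 eV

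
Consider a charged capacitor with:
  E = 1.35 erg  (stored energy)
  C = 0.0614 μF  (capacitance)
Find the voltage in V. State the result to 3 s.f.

2.10 V

Rearranging: V = √(2E/C).
E = 1.35 erg = 1.350×10^-7 J; C = 0.0614 μF = 6.140×10^-8 F.
V = 2.097 V  (the unit combination reduces to kg·m²/(A·s³) = V)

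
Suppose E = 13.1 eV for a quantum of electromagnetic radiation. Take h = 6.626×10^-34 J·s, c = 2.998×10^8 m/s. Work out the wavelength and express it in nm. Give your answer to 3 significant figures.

Rearranging E = h·c/λ for λ: λ = hc/E.
E = 13.1 eV = 2.099×10^-18 J; h = 6.626×10^-34 J·s; c = 2.998×10^8 m/s.
λ = 9.465×10^-8 m
9.465×10^-8 m × (1 nm / 1.000×10^-9 m) = 94.65 nm

94.6 nm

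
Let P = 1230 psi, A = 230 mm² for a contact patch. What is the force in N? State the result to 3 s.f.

Rearranging: F = P·A.
P = 1230 psi = 8.481×10^6 Pa; A = 230 mm² = 2.300×10^-4 m².
F = 1951 N

1950 N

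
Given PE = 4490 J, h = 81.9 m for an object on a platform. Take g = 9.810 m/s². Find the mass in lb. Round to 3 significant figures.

12.3 lb

Rearranging: m = PE/(g·h).
PE = 4490 J; h = 81.9 m; g = 9.810 m/s².
m = 5.588 kg
5.588 kg × (1 lb / 0.4536 kg) = 12.32 lb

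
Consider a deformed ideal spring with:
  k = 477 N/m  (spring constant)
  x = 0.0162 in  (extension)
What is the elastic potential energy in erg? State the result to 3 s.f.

404 erg

U is given directly by: U = ½kx².
k = 477 N/m; x = 0.0162 in = 4.115×10^-4 m.
U = 4.038×10^-5 J
4.038×10^-5 J × (1 erg / 1.000×10^-7 J) = 403.8 erg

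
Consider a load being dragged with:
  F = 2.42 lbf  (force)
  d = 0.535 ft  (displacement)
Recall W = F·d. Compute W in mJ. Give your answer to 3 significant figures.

1760 mJ

W is given directly by: W = F·d.
F = 2.42 lbf = 10.76 N; d = 0.535 ft = 0.1631 m.
W = 1.755 J
1.755 J × (1 mJ / 0.001000 J) = 1755 mJ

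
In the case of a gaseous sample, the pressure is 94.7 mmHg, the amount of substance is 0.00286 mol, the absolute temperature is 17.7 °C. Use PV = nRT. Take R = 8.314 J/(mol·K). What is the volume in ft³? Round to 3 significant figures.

0.0193 ft³

From the ideal-gas law: V = nRT/P.
P = 94.7 mmHg = 12626 Pa; n = 0.00286 mol; T = 17.7 °C = 290.8 K; R = 8.314 J/(mol·K).
V = 5.478×10^-4 m³
5.478×10^-4 m³ × (1 ft³ / 0.02832 m³) = 0.01934 ft³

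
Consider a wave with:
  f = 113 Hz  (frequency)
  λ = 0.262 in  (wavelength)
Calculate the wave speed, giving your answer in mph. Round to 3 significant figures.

Directly: v = fλ.
f = 113 Hz; λ = 0.262 in = 0.006655 m.
v = 0.7520 m/s
0.7520 m/s × (1 mph / 0.4470 m/s) = 1.682 mph

1.68 mph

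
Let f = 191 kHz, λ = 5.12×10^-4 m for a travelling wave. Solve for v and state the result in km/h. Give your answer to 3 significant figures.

Directly: v = fλ.
f = 191 kHz = 1.910×10^5 Hz; λ = 5.12×10^-4 m.
v = 97.79 m/s
97.79 m/s × (1 km/h / 0.2778 m/s) = 352.1 km/h

352 km/h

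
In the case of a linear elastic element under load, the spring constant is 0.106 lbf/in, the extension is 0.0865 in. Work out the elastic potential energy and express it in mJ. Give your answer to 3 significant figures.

0.0448 mJ

Directly: U = ½kx².
k = 0.106 lbf/in = 18.56 N/m; x = 0.0865 in = 0.002197 m.
U = 4.481×10^-5 J  (the unit combination reduces to kg·m²/s² = J)
4.481×10^-5 J × (1 mJ / 0.001000 J) = 0.04481 mJ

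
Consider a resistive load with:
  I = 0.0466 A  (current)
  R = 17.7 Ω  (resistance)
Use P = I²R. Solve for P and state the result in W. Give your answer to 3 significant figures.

0.0384 W

Directly: P = I²R.
I = 0.0466 A; R = 17.7 Ω.
P = 0.03844 W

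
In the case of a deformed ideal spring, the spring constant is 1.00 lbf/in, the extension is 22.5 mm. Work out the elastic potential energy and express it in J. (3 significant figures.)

0.0443 J

U is given directly by: U = ½kx².
k = 1.00 lbf/in = 175.1 N/m; x = 22.5 mm = 0.02250 m.
U = 0.04433 J  (the unit combination reduces to kg·m²/s² = J)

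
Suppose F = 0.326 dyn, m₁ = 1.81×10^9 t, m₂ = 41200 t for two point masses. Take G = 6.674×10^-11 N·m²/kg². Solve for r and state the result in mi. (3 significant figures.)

24300 mi

Rearranging F = G·m₁·m₂/r² for r: r = √(G·m₁m₂/F).
F = 0.326 dyn = 3.260×10^-6 N; m₁ = 1.81×10^9 t = 1.810×10^12 kg; m₂ = 41200 t = 4.120×10^7 kg; G = 6.674×10^-11 N·m²/kg².
r = 3.907×10^7 m
3.907×10^7 m × (1 mi / 1609 m) = 24279 mi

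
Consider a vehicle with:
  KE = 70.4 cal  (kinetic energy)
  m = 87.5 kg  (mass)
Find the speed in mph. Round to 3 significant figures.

Rearranging KE = ½mv² for v: v = √(2·KE/m).
KE = 70.4 cal = 294.6 J; m = 87.5 kg.
v = 2.595 m/s
2.595 m/s × (1 mph / 0.4470 m/s) = 5.804 mph

5.80 mph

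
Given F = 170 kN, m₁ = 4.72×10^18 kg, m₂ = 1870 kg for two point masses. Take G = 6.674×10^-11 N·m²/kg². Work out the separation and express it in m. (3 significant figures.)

Rearranging F = G·m₁·m₂/r² for r: r = √(G·m₁m₂/F).
F = 170 kN = 1.700×10^5 N; m₁ = 4.72×10^18 kg; m₂ = 1870 kg; G = 6.674×10^-11 N·m²/kg².
r = 1861 m

1860 m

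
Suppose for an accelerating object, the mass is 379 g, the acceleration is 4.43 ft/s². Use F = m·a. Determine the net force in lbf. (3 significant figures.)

From Newton's second law: F = m·a.
m = 379 g = 0.3790 kg; a = 4.43 ft/s² = 1.350 m/s².
F = 0.5118 N
0.5118 N × (1 lbf / 4.448 N) = 0.1150 lbf

0.115 lbf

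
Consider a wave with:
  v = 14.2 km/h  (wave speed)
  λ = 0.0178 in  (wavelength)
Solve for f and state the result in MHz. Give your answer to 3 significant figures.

0.00872 MHz

Rearranging v = f·λ for f: f = v/λ.
v = 14.2 km/h = 3.944 m/s; λ = 0.0178 in = 4.521×10^-4 m.
f = 8724 Hz
8724 Hz × (1 MHz / 1.000×10^6 Hz) = 0.008724 MHz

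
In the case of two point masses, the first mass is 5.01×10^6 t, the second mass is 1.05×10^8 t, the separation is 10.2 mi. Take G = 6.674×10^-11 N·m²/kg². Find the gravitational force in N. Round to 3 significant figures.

Directly: F = Gm₁m₂/r².
m₁ = 5.01×10^6 t = 5.010×10^9 kg; m₂ = 1.05×10^8 t = 1.050×10^11 kg; r = 10.2 mi = 16415 m; G = 6.674×10^-11 N·m²/kg².
F = 130.3 N

130 N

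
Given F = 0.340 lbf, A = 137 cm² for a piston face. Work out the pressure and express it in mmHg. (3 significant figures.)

0.828 mmHg

Directly: P = F/A.
F = 0.340 lbf = 1.512 N; A = 137 cm² = 0.01370 m².
P = 110.4 Pa  (the unit combination reduces to kg/(m·s²) = Pa)
110.4 Pa × (1 mmHg / 133.3 Pa) = 0.8280 mmHg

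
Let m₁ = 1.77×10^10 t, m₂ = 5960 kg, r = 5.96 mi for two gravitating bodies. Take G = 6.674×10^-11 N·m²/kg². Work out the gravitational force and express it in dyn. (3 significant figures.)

From Newton's law of gravitation: F = Gm₁m₂/r².
m₁ = 1.77×10^10 t = 1.770×10^13 kg; m₂ = 5960 kg; r = 5.96 mi = 9592 m; G = 6.674×10^-11 N·m²/kg².
F = 0.07653 N
0.07653 N × (1 dyn / 1.000×10^-5 N) = 7653 dyn

7650 dyn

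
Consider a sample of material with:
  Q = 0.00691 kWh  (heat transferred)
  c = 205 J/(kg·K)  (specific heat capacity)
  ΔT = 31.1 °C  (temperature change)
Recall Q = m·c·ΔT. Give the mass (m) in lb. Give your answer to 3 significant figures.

Rearranging Q = m·c·ΔT for m: m = Q/(c·ΔT).
Q = 0.00691 kWh = 24876 J; c = 205 J/(kg·K); ΔT = 31.1 °C = 31.10 K.
m = 3.902 kg
3.902 kg × (1 lb / 0.4536 kg) = 8.602 lb

8.60 lb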